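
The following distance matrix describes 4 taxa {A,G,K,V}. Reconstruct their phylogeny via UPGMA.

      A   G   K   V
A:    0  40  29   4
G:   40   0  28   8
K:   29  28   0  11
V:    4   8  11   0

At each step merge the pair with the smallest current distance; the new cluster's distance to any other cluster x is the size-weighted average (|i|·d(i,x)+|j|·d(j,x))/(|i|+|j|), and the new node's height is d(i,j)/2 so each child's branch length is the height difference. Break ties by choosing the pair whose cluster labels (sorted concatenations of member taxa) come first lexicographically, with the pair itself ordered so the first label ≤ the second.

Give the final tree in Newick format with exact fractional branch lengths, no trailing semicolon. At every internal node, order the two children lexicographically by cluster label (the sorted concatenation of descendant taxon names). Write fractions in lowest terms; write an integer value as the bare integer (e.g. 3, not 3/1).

(((A:2,V:2):8,K:10):8/3,G:38/3)

step 1: merge (A,V) at d=4; branch lengths A→2, V→2; new cluster AV
  updated: d(AV,G)=24, d(AV,K)=20
step 2: merge (AV,K) at d=20; branch lengths AV→8, K→10; new cluster AKV
  updated: d(AKV,G)=76/3
step 3: merge (AKV,G) at d=76/3; branch lengths AKV→8/3, G→38/3; new cluster AGKV
final tree: (((A:2,V:2):8,K:10):8/3,G:38/3)
total length: 112/3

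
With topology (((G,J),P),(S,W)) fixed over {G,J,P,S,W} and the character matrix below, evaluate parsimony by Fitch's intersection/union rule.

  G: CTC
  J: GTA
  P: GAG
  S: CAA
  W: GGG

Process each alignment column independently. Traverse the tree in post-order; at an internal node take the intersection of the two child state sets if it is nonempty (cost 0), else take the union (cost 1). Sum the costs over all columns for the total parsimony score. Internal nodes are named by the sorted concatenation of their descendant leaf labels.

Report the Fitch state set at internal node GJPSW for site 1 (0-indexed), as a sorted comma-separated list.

A

[col 0] GJ: children G:{C}, J:{G} ∪→ {C,G}; cost 1
[col 0] GJP: children GJ:{C,G}, P:{G} ∩→ {G}; cost 0
[col 0] SW: children S:{C}, W:{G} ∪→ {C,G}; cost 1
[col 0] GJPSW: children GJP:{G}, SW:{C,G} ∩→ {G}; cost 0
[col 1] GJ: children G:{T}, J:{T} ∩→ {T}; cost 0
[col 1] GJP: children GJ:{T}, P:{A} ∪→ {A,T}; cost 1
[col 1] SW: children S:{A}, W:{G} ∪→ {A,G}; cost 1
[col 1] GJPSW: children GJP:{A,T}, SW:{A,G} ∩→ {A}; cost 0
[col 2] GJ: children G:{C}, J:{A} ∪→ {A,C}; cost 1
[col 2] GJP: children GJ:{A,C}, P:{G} ∪→ {A,C,G}; cost 1
[col 2] SW: children S:{A}, W:{G} ∪→ {A,G}; cost 1
[col 2] GJPSW: children GJP:{A,C,G}, SW:{A,G} ∩→ {A,G}; cost 0
per-site changes: [2, 2, 3]; total = 7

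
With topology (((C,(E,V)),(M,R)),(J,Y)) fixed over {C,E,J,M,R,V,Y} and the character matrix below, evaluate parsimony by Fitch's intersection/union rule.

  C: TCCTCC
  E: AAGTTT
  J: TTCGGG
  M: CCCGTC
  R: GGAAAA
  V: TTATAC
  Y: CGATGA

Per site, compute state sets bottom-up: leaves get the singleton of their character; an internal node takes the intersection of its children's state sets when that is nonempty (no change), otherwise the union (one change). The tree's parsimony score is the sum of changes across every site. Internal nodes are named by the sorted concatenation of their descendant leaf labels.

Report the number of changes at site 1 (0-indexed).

5

[col 0] EV: children E:{A}, V:{T} ∪→ {A,T}; cost 1
[col 0] CEV: children C:{T}, EV:{A,T} ∩→ {T}; cost 0
[col 0] MR: children M:{C}, R:{G} ∪→ {C,G}; cost 1
[col 0] CEMRV: children CEV:{T}, MR:{C,G} ∪→ {C,G,T}; cost 1
[col 0] JY: children J:{T}, Y:{C} ∪→ {C,T}; cost 1
[col 0] CEJMRVY: children CEMRV:{C,G,T}, JY:{C,T} ∩→ {C,T}; cost 0
[col 1] EV: children E:{A}, V:{T} ∪→ {A,T}; cost 1
[col 1] CEV: children C:{C}, EV:{A,T} ∪→ {A,C,T}; cost 1
[col 1] MR: children M:{C}, R:{G} ∪→ {C,G}; cost 1
[col 1] CEMRV: children CEV:{A,C,T}, MR:{C,G} ∩→ {C}; cost 0
[col 1] JY: children J:{T}, Y:{G} ∪→ {G,T}; cost 1
[col 1] CEJMRVY: children CEMRV:{C}, JY:{G,T} ∪→ {C,G,T}; cost 1
[col 2] EV: children E:{G}, V:{A} ∪→ {A,G}; cost 1
[col 2] CEV: children C:{C}, EV:{A,G} ∪→ {A,C,G}; cost 1
[col 2] MR: children M:{C}, R:{A} ∪→ {A,C}; cost 1
[col 2] CEMRV: children CEV:{A,C,G}, MR:{A,C} ∩→ {A,C}; cost 0
[col 2] JY: children J:{C}, Y:{A} ∪→ {A,C}; cost 1
[col 2] CEJMRVY: children CEMRV:{A,C}, JY:{A,C} ∩→ {A,C}; cost 0
[col 3] EV: children E:{T}, V:{T} ∩→ {T}; cost 0
[col 3] CEV: children C:{T}, EV:{T} ∩→ {T}; cost 0
[col 3] MR: children M:{G}, R:{A} ∪→ {A,G}; cost 1
[col 3] CEMRV: children CEV:{T}, MR:{A,G} ∪→ {A,G,T}; cost 1
[col 3] JY: children J:{G}, Y:{T} ∪→ {G,T}; cost 1
[col 3] CEJMRVY: children CEMRV:{A,G,T}, JY:{G,T} ∩→ {G,T}; cost 0
[col 4] EV: children E:{T}, V:{A} ∪→ {A,T}; cost 1
[col 4] CEV: children C:{C}, EV:{A,T} ∪→ {A,C,T}; cost 1
[col 4] MR: children M:{T}, R:{A} ∪→ {A,T}; cost 1
[col 4] CEMRV: children CEV:{A,C,T}, MR:{A,T} ∩→ {A,T}; cost 0
[col 4] JY: children J:{G}, Y:{G} ∩→ {G}; cost 0
[col 4] CEJMRVY: children CEMRV:{A,T}, JY:{G} ∪→ {A,G,T}; cost 1
[col 5] EV: children E:{T}, V:{C} ∪→ {C,T}; cost 1
[col 5] CEV: children C:{C}, EV:{C,T} ∩→ {C}; cost 0
[col 5] MR: children M:{C}, R:{A} ∪→ {A,C}; cost 1
[col 5] CEMRV: children CEV:{C}, MR:{A,C} ∩→ {C}; cost 0
[col 5] JY: children J:{G}, Y:{A} ∪→ {A,G}; cost 1
[col 5] CEJMRVY: children CEMRV:{C}, JY:{A,G} ∪→ {A,C,G}; cost 1
per-site changes: [4, 5, 4, 3, 4, 4]; total = 24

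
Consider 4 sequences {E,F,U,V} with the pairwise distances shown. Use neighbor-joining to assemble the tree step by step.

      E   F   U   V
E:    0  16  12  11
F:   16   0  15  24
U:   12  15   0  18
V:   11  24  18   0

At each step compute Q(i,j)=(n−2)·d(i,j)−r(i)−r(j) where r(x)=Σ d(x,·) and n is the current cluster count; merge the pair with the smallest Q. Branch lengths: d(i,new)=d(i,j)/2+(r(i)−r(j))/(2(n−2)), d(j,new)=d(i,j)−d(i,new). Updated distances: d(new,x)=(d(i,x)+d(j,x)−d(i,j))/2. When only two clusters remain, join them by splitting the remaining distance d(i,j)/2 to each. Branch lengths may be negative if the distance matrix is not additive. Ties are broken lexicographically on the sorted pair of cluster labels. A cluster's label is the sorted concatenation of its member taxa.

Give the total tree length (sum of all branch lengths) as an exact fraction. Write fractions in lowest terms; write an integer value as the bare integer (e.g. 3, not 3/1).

61/2

1. join E+V (d=11, Q=-70) ⇒ EV; edges |E|=2, |V|=9
  updated: d(EV,F)=29/2, d(EV,U)=19/2
2. join EV+F (d=29/2, Q=-39) ⇒ EFV; edges |EV|=9/2, |F|=10
  updated: d(EFV,U)=5
3. join EFV+U (d=5) ⇒ EFUV; edges |EFV|=5/2, |U|=5/2
final tree: (((E:2,V:9):9/2,F:10):5/2,U:5/2)
total length: 61/2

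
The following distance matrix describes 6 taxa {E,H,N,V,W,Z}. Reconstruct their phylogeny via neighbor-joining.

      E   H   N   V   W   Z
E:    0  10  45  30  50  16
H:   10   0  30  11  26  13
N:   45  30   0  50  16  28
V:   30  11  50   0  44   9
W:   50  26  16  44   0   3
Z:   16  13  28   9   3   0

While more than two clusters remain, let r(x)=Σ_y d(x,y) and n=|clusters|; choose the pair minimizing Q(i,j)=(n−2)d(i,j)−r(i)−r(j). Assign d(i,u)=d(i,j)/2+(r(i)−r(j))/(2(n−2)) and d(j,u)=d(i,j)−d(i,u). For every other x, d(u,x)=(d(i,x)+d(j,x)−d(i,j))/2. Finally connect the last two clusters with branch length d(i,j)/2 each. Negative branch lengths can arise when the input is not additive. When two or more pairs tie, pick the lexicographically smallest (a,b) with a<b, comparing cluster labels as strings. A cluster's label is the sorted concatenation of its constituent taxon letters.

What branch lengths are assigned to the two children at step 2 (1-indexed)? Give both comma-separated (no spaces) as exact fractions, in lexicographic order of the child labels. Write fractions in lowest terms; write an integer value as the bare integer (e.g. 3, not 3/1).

step 1: merge (N,W) at d=16, Q=-244; branch lengths N→47/4, W→17/4; new cluster NW
  updated: d(E,NW)=79/2, d(H,NW)=20, d(NW,V)=39, d(NW,Z)=15/2
step 2: merge (NW,Z) at d=15/2, Q=-129; branch lengths NW→83/6, Z→-19/3; new cluster NWZ
  updated: d(E,NWZ)=24, d(H,NWZ)=51/4, d(NWZ,V)=81/4
step 3: merge (E,H) at d=10, Q=-311/4; branch lengths E→201/16, H→-41/16; new cluster EH
  updated: d(EH,NWZ)=107/8, d(EH,V)=31/2
step 4: merge (EH,NWZ) at d=107/8, Q=-393/8; branch lengths EH→69/16, NWZ→145/16; new cluster EHNWZ
  updated: d(EHNWZ,V)=179/16
step 5: merge (EHNWZ,V) at d=179/16; branch lengths EHNWZ→179/32, V→179/32; new cluster EHNVWZ
final tree: (((E:201/16,H:-41/16):69/16,((N:47/4,W:17/4):83/6,Z:-19/3):145/16):179/32,V:179/32)
total length: 929/16

83/6,-19/3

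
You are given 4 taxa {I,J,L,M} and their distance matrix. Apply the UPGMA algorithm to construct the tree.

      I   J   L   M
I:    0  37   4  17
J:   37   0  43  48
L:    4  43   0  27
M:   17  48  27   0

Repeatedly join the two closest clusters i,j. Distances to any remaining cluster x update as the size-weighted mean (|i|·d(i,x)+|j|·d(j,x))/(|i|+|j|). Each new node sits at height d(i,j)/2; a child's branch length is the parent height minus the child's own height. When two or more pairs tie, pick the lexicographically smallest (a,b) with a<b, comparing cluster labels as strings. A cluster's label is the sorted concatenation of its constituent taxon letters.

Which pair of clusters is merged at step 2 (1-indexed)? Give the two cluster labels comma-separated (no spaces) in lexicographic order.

step 1: merge (I,L) at d=4; branch lengths I→2, L→2; new cluster IL
  updated: d(IL,J)=40, d(IL,M)=22
step 2: merge (IL,M) at d=22; branch lengths IL→9, M→11; new cluster ILM
  updated: d(ILM,J)=128/3
step 3: merge (ILM,J) at d=128/3; branch lengths ILM→31/3, J→64/3; new cluster IJLM
final tree: (((I:2,L:2):9,M:11):31/3,J:64/3)
total length: 167/3

IL,M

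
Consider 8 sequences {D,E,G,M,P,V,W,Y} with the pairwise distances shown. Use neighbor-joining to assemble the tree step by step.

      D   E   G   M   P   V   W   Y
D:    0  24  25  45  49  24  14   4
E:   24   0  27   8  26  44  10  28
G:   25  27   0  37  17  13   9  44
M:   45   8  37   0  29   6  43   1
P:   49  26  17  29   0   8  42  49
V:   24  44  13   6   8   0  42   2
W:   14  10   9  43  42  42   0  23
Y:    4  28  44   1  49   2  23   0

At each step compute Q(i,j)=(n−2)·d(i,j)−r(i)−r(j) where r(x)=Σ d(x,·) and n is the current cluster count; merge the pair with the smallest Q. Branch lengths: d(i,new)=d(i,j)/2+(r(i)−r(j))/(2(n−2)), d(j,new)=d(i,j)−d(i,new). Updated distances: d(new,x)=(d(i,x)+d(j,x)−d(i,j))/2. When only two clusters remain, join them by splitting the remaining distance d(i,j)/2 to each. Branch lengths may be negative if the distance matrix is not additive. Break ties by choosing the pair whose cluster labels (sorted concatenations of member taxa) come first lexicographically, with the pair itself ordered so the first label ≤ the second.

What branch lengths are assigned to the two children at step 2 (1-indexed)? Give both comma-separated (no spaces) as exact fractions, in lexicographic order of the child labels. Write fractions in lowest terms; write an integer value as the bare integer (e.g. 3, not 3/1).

43/5,-3/5

iteration 1: select M,Y (d=1, Q=-314); attach at lengths (2, -1); label the merged cluster MY
  updated: d(D,MY)=24, d(E,MY)=35/2, d(G,MY)=40, d(MY,P)=77/2, d(MY,V)=7/2, d(MY,W)=65/2
iteration 2: select P,V (d=8, Q=-275); attach at lengths (43/5, -3/5); label the merged cluster PV
  updated: d(D,PV)=65/2, d(E,PV)=31, d(G,PV)=11, d(MY,PV)=17, d(PV,W)=38
iteration 3: select G,PV (d=11, Q=-395/2); attach at lengths (53/16, 123/16); label the merged cluster GPV
  updated: d(D,GPV)=93/4, d(E,GPV)=47/2, d(GPV,MY)=23, d(GPV,W)=18
iteration 4: select E,MY (d=35/2, Q=-239/2); attach at lengths (61/12, 149/12); label the merged cluster EMY
  updated: d(D,EMY)=61/4, d(EMY,GPV)=29/2, d(EMY,W)=25/2
iteration 5: select D,W (d=14, Q=-69); attach at lengths (9, 5); label the merged cluster DW
  updated: d(DW,EMY)=55/8, d(DW,GPV)=109/8
iteration 6: select DW,EMY (d=55/8, Q=-35); attach at lengths (3, 31/8); label the merged cluster DEMWY
  updated: d(DEMWY,GPV)=85/8
iteration 7: select DEMWY,GPV (d=85/8); attach at lengths (85/16, 85/16); label the merged cluster DEGMPVWY
final tree: (((D:9,W:5):3,(E:61/12,(M:2,Y:-1):149/12):31/8):85/16,(G:53/16,(P:43/5,V:-3/5):123/16):85/16)
total length: 69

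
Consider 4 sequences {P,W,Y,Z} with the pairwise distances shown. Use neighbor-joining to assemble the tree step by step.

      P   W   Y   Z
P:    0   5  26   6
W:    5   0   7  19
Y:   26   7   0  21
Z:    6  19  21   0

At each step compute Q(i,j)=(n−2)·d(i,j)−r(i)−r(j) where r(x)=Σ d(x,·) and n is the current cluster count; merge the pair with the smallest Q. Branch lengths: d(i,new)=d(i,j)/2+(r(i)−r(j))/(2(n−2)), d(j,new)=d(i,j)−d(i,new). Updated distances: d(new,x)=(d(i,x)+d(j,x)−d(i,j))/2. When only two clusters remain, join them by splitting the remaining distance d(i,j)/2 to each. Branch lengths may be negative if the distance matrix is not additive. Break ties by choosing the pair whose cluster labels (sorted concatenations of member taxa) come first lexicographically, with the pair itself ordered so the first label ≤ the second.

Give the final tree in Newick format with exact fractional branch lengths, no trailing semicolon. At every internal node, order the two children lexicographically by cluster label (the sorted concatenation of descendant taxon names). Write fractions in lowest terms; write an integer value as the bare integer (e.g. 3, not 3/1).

(((P:3/4,Z:21/4):45/4,W:-9/4):37/8,Y:37/8)

1. join P+Z (d=6, Q=-71) ⇒ PZ; edges |P|=3/4, |Z|=21/4
  updated: d(PZ,W)=9, d(PZ,Y)=41/2
2. join PZ+W (d=9, Q=-73/2) ⇒ PWZ; edges |PZ|=45/4, |W|=-9/4
  updated: d(PWZ,Y)=37/4
3. join PWZ+Y (d=37/4) ⇒ PWYZ; edges |PWZ|=37/8, |Y|=37/8
final tree: (((P:3/4,Z:21/4):45/4,W:-9/4):37/8,Y:37/8)
total length: 97/4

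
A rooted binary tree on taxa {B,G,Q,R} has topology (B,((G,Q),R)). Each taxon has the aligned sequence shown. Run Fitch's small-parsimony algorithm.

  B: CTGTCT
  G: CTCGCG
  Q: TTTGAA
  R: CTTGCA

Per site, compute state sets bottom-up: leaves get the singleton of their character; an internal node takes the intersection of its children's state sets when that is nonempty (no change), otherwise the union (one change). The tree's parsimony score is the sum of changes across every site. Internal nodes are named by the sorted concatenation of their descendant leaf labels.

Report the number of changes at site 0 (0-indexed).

GQ@0: {C} ∪ {T} = {C,T} (union, +1)
GQR@0: {C,T} ∩ {C} = {C} (intersection, +0)
BGQR@0: {C} ∩ {C} = {C} (intersection, +0)
GQ@1: {T} ∩ {T} = {T} (intersection, +0)
GQR@1: {T} ∩ {T} = {T} (intersection, +0)
BGQR@1: {T} ∩ {T} = {T} (intersection, +0)
GQ@2: {C} ∪ {T} = {C,T} (union, +1)
GQR@2: {C,T} ∩ {T} = {T} (intersection, +0)
BGQR@2: {G} ∪ {T} = {G,T} (union, +1)
GQ@3: {G} ∩ {G} = {G} (intersection, +0)
GQR@3: {G} ∩ {G} = {G} (intersection, +0)
BGQR@3: {T} ∪ {G} = {G,T} (union, +1)
GQ@4: {C} ∪ {A} = {A,C} (union, +1)
GQR@4: {A,C} ∩ {C} = {C} (intersection, +0)
BGQR@4: {C} ∩ {C} = {C} (intersection, +0)
GQ@5: {G} ∪ {A} = {A,G} (union, +1)
GQR@5: {A,G} ∩ {A} = {A} (intersection, +0)
BGQR@5: {T} ∪ {A} = {A,T} (union, +1)
per-site changes: [1, 0, 2, 1, 1, 2]; total = 7

1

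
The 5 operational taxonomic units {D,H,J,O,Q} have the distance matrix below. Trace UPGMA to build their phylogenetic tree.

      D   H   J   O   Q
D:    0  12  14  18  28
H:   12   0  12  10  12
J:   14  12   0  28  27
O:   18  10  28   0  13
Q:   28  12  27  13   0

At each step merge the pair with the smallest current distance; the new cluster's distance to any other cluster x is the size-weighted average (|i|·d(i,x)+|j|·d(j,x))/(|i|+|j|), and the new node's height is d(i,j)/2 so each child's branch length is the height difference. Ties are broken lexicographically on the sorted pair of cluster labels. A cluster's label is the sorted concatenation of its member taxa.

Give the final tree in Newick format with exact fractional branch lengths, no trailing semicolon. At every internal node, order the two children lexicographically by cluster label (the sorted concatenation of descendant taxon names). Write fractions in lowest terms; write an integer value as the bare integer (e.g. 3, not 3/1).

iteration 1: select H,O (d=10); attach at lengths (5, 5); label the merged cluster HO
  updated: d(D,HO)=15, d(HO,J)=20, d(HO,Q)=25/2
iteration 2: select HO,Q (d=25/2); attach at lengths (5/4, 25/4); label the merged cluster HOQ
  updated: d(D,HOQ)=58/3, d(HOQ,J)=67/3
iteration 3: select D,J (d=14); attach at lengths (7, 7); label the merged cluster DJ
  updated: d(DJ,HOQ)=125/6
iteration 4: select DJ,HOQ (d=125/6); attach at lengths (41/12, 25/6); label the merged cluster DHJOQ
final tree: ((D:7,J:7):41/12,((H:5,O:5):5/4,Q:25/4):25/6)
total length: 469/12

((D:7,J:7):41/12,((H:5,O:5):5/4,Q:25/4):25/6)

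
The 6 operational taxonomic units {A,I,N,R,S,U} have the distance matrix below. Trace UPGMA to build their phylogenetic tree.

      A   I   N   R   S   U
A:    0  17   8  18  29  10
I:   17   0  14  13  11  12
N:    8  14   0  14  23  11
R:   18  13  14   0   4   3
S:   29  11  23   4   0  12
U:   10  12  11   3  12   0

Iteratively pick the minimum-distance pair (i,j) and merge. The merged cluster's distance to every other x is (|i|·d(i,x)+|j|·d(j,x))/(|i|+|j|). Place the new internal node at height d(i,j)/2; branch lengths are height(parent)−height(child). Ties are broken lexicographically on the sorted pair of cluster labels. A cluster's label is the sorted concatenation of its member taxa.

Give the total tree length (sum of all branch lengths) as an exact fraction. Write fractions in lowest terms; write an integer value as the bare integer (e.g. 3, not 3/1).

65/2

step 1: merge (R,U) at d=3; branch lengths R→3/2, U→3/2; new cluster RU
  updated: d(A,RU)=14, d(I,RU)=25/2, d(N,RU)=25/2, d(RU,S)=8
step 2: merge (A,N) at d=8; branch lengths A→4, N→4; new cluster AN
  updated: d(AN,I)=31/2, d(AN,RU)=53/4, d(AN,S)=26
step 3: merge (RU,S) at d=8; branch lengths RU→5/2, S→4; new cluster RSU
  updated: d(AN,RSU)=35/2, d(I,RSU)=12
step 4: merge (I,RSU) at d=12; branch lengths I→6, RSU→2; new cluster IRSU
  updated: d(AN,IRSU)=17
step 5: merge (AN,IRSU) at d=17; branch lengths AN→9/2, IRSU→5/2; new cluster AINRSU
final tree: ((A:4,N:4):9/2,(I:6,((R:3/2,U:3/2):5/2,S:4):2):5/2)
total length: 65/2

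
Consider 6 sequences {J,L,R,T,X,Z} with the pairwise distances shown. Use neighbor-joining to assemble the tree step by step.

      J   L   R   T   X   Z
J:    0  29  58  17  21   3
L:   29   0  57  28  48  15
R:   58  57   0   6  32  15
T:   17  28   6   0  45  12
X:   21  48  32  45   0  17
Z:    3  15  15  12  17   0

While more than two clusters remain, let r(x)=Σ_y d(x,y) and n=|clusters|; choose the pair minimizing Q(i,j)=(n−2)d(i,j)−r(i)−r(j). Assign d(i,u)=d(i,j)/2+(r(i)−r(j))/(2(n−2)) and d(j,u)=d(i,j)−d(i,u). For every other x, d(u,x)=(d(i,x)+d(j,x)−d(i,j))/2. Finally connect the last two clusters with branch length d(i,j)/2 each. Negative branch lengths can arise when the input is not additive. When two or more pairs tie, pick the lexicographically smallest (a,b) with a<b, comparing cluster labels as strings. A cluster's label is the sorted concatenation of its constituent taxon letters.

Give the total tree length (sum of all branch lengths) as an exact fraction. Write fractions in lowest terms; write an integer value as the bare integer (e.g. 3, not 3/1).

1. join R+T (d=6, Q=-252) ⇒ RT; edges |R|=21/2, |T|=-9/2
  updated: d(J,RT)=69/2, d(L,RT)=79/2, d(RT,X)=71/2, d(RT,Z)=21/2
2. join J+X (d=21, Q=-146) ⇒ JX; edges |J|=29/6, |X|=97/6
  updated: d(JX,L)=28, d(JX,RT)=49/2, d(JX,Z)=-1/2
3. join JX+L (d=28, Q=-157/2) ⇒ JLX; edges |JX|=51/8, |L|=173/8
  updated: d(JLX,RT)=18, d(JLX,Z)=-27/4
4. join JLX+RT (d=18, Q=-87/4) ⇒ JLRTX; edges |JLX|=3/8, |RT|=141/8
  updated: d(JLRTX,Z)=-57/8
5. join JLRTX+Z (d=-57/8) ⇒ JLRTXZ; edges |JLRTX|=-57/16, |Z|=-57/16
final tree: ((((J:29/6,X:97/6):51/8,L:173/8):3/8,(R:21/2,T:-9/2):141/8):-57/16,Z:-57/16)
total length: 527/8

527/8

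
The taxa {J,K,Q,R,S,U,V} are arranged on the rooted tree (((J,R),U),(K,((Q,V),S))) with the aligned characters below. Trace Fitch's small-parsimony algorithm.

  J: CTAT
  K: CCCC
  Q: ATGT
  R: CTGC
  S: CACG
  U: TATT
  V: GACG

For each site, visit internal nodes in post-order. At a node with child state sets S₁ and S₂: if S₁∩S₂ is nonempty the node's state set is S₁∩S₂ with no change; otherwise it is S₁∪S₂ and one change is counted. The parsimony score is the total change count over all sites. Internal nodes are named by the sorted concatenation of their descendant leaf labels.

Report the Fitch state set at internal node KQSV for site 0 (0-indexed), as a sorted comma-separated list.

C

JR@0: {C} ∩ {C} = {C} (intersection, +0)
JRU@0: {C} ∪ {T} = {C,T} (union, +1)
QV@0: {A} ∪ {G} = {A,G} (union, +1)
QSV@0: {A,G} ∪ {C} = {A,C,G} (union, +1)
KQSV@0: {C} ∩ {A,C,G} = {C} (intersection, +0)
JKQRSUV@0: {C,T} ∩ {C} = {C} (intersection, +0)
JR@1: {T} ∩ {T} = {T} (intersection, +0)
JRU@1: {T} ∪ {A} = {A,T} (union, +1)
QV@1: {T} ∪ {A} = {A,T} (union, +1)
QSV@1: {A,T} ∩ {A} = {A} (intersection, +0)
KQSV@1: {C} ∪ {A} = {A,C} (union, +1)
JKQRSUV@1: {A,T} ∩ {A,C} = {A} (intersection, +0)
JR@2: {A} ∪ {G} = {A,G} (union, +1)
JRU@2: {A,G} ∪ {T} = {A,G,T} (union, +1)
QV@2: {G} ∪ {C} = {C,G} (union, +1)
QSV@2: {C,G} ∩ {C} = {C} (intersection, +0)
KQSV@2: {C} ∩ {C} = {C} (intersection, +0)
JKQRSUV@2: {A,G,T} ∪ {C} = {A,C,G,T} (union, +1)
JR@3: {T} ∪ {C} = {C,T} (union, +1)
JRU@3: {C,T} ∩ {T} = {T} (intersection, +0)
QV@3: {T} ∪ {G} = {G,T} (union, +1)
QSV@3: {G,T} ∩ {G} = {G} (intersection, +0)
KQSV@3: {C} ∪ {G} = {C,G} (union, +1)
JKQRSUV@3: {T} ∪ {C,G} = {C,G,T} (union, +1)
per-site changes: [3, 3, 4, 4]; total = 14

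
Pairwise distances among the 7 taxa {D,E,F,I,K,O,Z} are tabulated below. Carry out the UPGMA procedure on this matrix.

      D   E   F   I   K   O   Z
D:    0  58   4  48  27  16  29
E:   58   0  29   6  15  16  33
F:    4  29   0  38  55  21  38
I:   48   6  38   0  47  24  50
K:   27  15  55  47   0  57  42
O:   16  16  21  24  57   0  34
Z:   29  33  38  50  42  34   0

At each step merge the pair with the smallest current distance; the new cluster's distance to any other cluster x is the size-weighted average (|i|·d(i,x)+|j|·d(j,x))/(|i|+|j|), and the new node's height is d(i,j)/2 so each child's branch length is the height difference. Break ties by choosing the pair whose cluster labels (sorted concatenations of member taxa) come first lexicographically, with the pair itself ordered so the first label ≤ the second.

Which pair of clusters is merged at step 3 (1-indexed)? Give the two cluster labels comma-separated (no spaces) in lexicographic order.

1. join D+F (d=4) ⇒ DF; edges |D|=2, |F|=2
  updated: d(DF,E)=87/2, d(DF,I)=43, d(DF,K)=41, d(DF,O)=37/2, d(DF,Z)=67/2
2. join E+I (d=6) ⇒ EI; edges |E|=3, |I|=3
  updated: d(DF,EI)=173/4, d(EI,K)=31, d(EI,O)=20, d(EI,Z)=83/2
3. join DF+O (d=37/2) ⇒ DFO; edges |DF|=29/4, |O|=37/4
  updated: d(DFO,EI)=71/2, d(DFO,K)=139/3, d(DFO,Z)=101/3
4. join EI+K (d=31) ⇒ EIK; edges |EI|=25/2, |K|=31/2
  updated: d(DFO,EIK)=352/9, d(EIK,Z)=125/3
5. join DFO+Z (d=101/3) ⇒ DFOZ; edges |DFO|=91/12, |Z|=101/6
  updated: d(DFOZ,EIK)=159/4
6. join DFOZ+EIK (d=159/4) ⇒ DEFIKOZ; edges |DFOZ|=73/24, |EIK|=35/8
final tree: ((((D:2,F:2):29/4,O:37/4):91/12,Z:101/6):73/24,((E:3,I:3):25/2,K:31/2):35/8)
total length: 259/3

DF,O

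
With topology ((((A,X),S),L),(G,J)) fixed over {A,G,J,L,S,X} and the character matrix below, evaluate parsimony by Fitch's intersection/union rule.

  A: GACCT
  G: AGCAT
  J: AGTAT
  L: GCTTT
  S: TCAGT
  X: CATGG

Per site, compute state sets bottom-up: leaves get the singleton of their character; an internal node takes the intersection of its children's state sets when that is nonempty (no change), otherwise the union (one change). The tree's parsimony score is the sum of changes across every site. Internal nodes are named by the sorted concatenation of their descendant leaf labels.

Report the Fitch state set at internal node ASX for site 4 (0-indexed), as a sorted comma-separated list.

AX@0: {G} ∪ {C} = {C,G} (union, +1)
ASX@0: {C,G} ∪ {T} = {C,G,T} (union, +1)
ALSX@0: {C,G,T} ∩ {G} = {G} (intersection, +0)
GJ@0: {A} ∩ {A} = {A} (intersection, +0)
AGJLSX@0: {G} ∪ {A} = {A,G} (union, +1)
AX@1: {A} ∩ {A} = {A} (intersection, +0)
ASX@1: {A} ∪ {C} = {A,C} (union, +1)
ALSX@1: {A,C} ∩ {C} = {C} (intersection, +0)
GJ@1: {G} ∩ {G} = {G} (intersection, +0)
AGJLSX@1: {C} ∪ {G} = {C,G} (union, +1)
AX@2: {C} ∪ {T} = {C,T} (union, +1)
ASX@2: {C,T} ∪ {A} = {A,C,T} (union, +1)
ALSX@2: {A,C,T} ∩ {T} = {T} (intersection, +0)
GJ@2: {C} ∪ {T} = {C,T} (union, +1)
AGJLSX@2: {T} ∩ {C,T} = {T} (intersection, +0)
AX@3: {C} ∪ {G} = {C,G} (union, +1)
ASX@3: {C,G} ∩ {G} = {G} (intersection, +0)
ALSX@3: {G} ∪ {T} = {G,T} (union, +1)
GJ@3: {A} ∩ {A} = {A} (intersection, +0)
AGJLSX@3: {G,T} ∪ {A} = {A,G,T} (union, +1)
AX@4: {T} ∪ {G} = {G,T} (union, +1)
ASX@4: {G,T} ∩ {T} = {T} (intersection, +0)
ALSX@4: {T} ∩ {T} = {T} (intersection, +0)
GJ@4: {T} ∩ {T} = {T} (intersection, +0)
AGJLSX@4: {T} ∩ {T} = {T} (intersection, +0)
per-site changes: [3, 2, 3, 3, 1]; total = 12

T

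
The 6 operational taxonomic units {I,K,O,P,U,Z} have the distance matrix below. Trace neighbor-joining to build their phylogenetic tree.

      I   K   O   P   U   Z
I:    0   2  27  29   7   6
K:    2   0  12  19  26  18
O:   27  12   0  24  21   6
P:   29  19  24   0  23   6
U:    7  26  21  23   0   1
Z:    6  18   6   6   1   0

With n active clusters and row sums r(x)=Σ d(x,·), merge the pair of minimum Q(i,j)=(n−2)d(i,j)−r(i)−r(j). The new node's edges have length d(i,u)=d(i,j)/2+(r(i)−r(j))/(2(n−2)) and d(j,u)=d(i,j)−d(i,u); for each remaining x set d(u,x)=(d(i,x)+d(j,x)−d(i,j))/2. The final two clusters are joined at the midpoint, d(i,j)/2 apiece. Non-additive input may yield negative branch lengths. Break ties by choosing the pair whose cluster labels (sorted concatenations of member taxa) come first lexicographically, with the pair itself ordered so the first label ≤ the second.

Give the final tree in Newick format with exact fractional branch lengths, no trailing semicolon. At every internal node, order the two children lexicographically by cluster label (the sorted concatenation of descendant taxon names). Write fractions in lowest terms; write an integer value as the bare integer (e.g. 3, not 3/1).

(((((I:1/4,K:7/4):9,O:19/2):15/8,U:57/8):15/8,P:49/4):-25/8,Z:-25/8)

1. join I+K (d=2, Q=-140) ⇒ IK; edges |I|=1/4, |K|=7/4
  updated: d(IK,O)=37/2, d(IK,P)=23, d(IK,U)=31/2, d(IK,Z)=11
2. join IK+O (d=37/2, Q=-82) ⇒ IKO; edges |IK|=9, |O|=19/2
  updated: d(IKO,P)=57/4, d(IKO,U)=9, d(IKO,Z)=-3/4
3. join IKO+U (d=9, Q=-75/2) ⇒ IKOU; edges |IKO|=15/8, |U|=57/8
  updated: d(IKOU,P)=113/8, d(IKOU,Z)=-35/8
4. join IKOU+P (d=113/8, Q=-63/4) ⇒ IKOPU; edges |IKOU|=15/8, |P|=49/4
  updated: d(IKOPU,Z)=-25/4
5. join IKOPU+Z (d=-25/4) ⇒ IKOPUZ; edges |IKOPU|=-25/8, |Z|=-25/8
final tree: (((((I:1/4,K:7/4):9,O:19/2):15/8,U:57/8):15/8,P:49/4):-25/8,Z:-25/8)
total length: 299/8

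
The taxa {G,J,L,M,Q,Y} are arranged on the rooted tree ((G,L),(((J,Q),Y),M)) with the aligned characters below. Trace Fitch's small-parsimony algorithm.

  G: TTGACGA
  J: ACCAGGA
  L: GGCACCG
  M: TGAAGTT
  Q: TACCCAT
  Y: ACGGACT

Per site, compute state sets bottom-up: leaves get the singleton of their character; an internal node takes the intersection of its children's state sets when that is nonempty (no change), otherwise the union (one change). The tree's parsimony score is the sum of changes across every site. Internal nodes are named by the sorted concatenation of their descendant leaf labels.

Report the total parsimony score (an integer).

[col 0] GL: children G:{T}, L:{G} ∪→ {G,T}; cost 1
[col 0] JQ: children J:{A}, Q:{T} ∪→ {A,T}; cost 1
[col 0] JQY: children JQ:{A,T}, Y:{A} ∩→ {A}; cost 0
[col 0] JMQY: children JQY:{A}, M:{T} ∪→ {A,T}; cost 1
[col 0] GJLMQY: children GL:{G,T}, JMQY:{A,T} ∩→ {T}; cost 0
[col 1] GL: children G:{T}, L:{G} ∪→ {G,T}; cost 1
[col 1] JQ: children J:{C}, Q:{A} ∪→ {A,C}; cost 1
[col 1] JQY: children JQ:{A,C}, Y:{C} ∩→ {C}; cost 0
[col 1] JMQY: children JQY:{C}, M:{G} ∪→ {C,G}; cost 1
[col 1] GJLMQY: children GL:{G,T}, JMQY:{C,G} ∩→ {G}; cost 0
[col 2] GL: children G:{G}, L:{C} ∪→ {C,G}; cost 1
[col 2] JQ: children J:{C}, Q:{C} ∩→ {C}; cost 0
[col 2] JQY: children JQ:{C}, Y:{G} ∪→ {C,G}; cost 1
[col 2] JMQY: children JQY:{C,G}, M:{A} ∪→ {A,C,G}; cost 1
[col 2] GJLMQY: children GL:{C,G}, JMQY:{A,C,G} ∩→ {C,G}; cost 0
[col 3] GL: children G:{A}, L:{A} ∩→ {A}; cost 0
[col 3] JQ: children J:{A}, Q:{C} ∪→ {A,C}; cost 1
[col 3] JQY: children JQ:{A,C}, Y:{G} ∪→ {A,C,G}; cost 1
[col 3] JMQY: children JQY:{A,C,G}, M:{A} ∩→ {A}; cost 0
[col 3] GJLMQY: children GL:{A}, JMQY:{A} ∩→ {A}; cost 0
[col 4] GL: children G:{C}, L:{C} ∩→ {C}; cost 0
[col 4] JQ: children J:{G}, Q:{C} ∪→ {C,G}; cost 1
[col 4] JQY: children JQ:{C,G}, Y:{A} ∪→ {A,C,G}; cost 1
[col 4] JMQY: children JQY:{A,C,G}, M:{G} ∩→ {G}; cost 0
[col 4] GJLMQY: children GL:{C}, JMQY:{G} ∪→ {C,G}; cost 1
[col 5] GL: children G:{G}, L:{C} ∪→ {C,G}; cost 1
[col 5] JQ: children J:{G}, Q:{A} ∪→ {A,G}; cost 1
[col 5] JQY: children JQ:{A,G}, Y:{C} ∪→ {A,C,G}; cost 1
[col 5] JMQY: children JQY:{A,C,G}, M:{T} ∪→ {A,C,G,T}; cost 1
[col 5] GJLMQY: children GL:{C,G}, JMQY:{A,C,G,T} ∩→ {C,G}; cost 0
[col 6] GL: children G:{A}, L:{G} ∪→ {A,G}; cost 1
[col 6] JQ: children J:{A}, Q:{T} ∪→ {A,T}; cost 1
[col 6] JQY: children JQ:{A,T}, Y:{T} ∩→ {T}; cost 0
[col 6] JMQY: children JQY:{T}, M:{T} ∩→ {T}; cost 0
[col 6] GJLMQY: children GL:{A,G}, JMQY:{T} ∪→ {A,G,T}; cost 1
per-site changes: [3, 3, 3, 2, 3, 4, 3]; total = 21

21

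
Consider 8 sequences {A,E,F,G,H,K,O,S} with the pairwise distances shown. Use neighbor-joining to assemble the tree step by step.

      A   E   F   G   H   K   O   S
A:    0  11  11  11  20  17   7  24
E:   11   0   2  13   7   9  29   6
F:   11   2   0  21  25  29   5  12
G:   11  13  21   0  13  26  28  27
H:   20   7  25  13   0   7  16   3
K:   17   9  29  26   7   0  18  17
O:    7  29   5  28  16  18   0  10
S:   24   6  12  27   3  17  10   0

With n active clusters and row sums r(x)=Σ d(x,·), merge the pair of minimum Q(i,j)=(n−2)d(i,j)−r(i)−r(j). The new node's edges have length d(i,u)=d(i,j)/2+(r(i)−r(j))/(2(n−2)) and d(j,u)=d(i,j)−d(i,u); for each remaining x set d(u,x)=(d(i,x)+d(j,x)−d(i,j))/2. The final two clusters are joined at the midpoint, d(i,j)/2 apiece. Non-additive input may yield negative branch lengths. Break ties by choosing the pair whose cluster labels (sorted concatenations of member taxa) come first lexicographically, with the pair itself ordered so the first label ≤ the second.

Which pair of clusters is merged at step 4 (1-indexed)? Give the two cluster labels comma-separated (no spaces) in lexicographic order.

iteration 1: select F,O (d=5, Q=-188); attach at lengths (11/6, 19/6); label the merged cluster FO
  updated: d(A,FO)=13/2, d(E,FO)=13, d(FO,G)=22, d(FO,H)=18, d(FO,K)=21, d(FO,S)=17/2
iteration 2: select A,G (d=11, Q=-293/2); attach at lengths (13/4, 31/4); label the merged cluster AG
  updated: d(AG,E)=13/2, d(AG,FO)=35/4, d(AG,H)=11, d(AG,K)=16, d(AG,S)=20
iteration 3: select AG,FO (d=35/4, Q=-193/2); attach at lengths (7/2, 21/4); label the merged cluster AFGO
  updated: d(AFGO,E)=43/8, d(AFGO,H)=81/8, d(AFGO,K)=113/8, d(AFGO,S)=79/8
iteration 4: select H,S (d=3, Q=-54); attach at lengths (1/24, 71/24); label the merged cluster HS
  updated: d(AFGO,HS)=17/2, d(E,HS)=5, d(HS,K)=21/2
iteration 5: select AFGO,E (d=43/8, Q=-293/8); attach at lengths (155/32, 17/32); label the merged cluster AEFGO
  updated: d(AEFGO,HS)=65/16, d(AEFGO,K)=71/8
iteration 6: select AEFGO,HS (d=65/16, Q=-375/16); attach at lengths (39/32, 91/32); label the merged cluster AEFGHOS
  updated: d(AEFGHOS,K)=245/32
iteration 7: select AEFGHOS,K (d=245/32); attach at lengths (245/64, 245/64); label the merged cluster AEFGHKOS
final tree: (((((A:13/4,G:31/4):7/2,(F:11/6,O:19/6):21/4):155/32,E:17/32):39/32,(H:1/24,S:71/24):91/32):245/64,K:245/64)
total length: 1435/32

H,S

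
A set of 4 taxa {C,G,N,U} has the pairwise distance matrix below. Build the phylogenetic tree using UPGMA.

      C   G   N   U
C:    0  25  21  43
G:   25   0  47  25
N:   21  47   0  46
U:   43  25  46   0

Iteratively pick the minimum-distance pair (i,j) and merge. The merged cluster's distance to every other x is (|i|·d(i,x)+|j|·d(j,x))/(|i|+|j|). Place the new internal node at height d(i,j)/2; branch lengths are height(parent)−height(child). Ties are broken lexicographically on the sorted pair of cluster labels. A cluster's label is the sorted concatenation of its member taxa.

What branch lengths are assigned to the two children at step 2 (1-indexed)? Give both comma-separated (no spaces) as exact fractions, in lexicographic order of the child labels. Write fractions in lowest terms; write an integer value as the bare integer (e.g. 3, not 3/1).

25/2,25/2

iteration 1: select C,N (d=21); attach at lengths (21/2, 21/2); label the merged cluster CN
  updated: d(CN,G)=36, d(CN,U)=89/2
iteration 2: select G,U (d=25); attach at lengths (25/2, 25/2); label the merged cluster GU
  updated: d(CN,GU)=161/4
iteration 3: select CN,GU (d=161/4); attach at lengths (77/8, 61/8); label the merged cluster CGNU
final tree: ((C:21/2,N:21/2):77/8,(G:25/2,U:25/2):61/8)
total length: 253/4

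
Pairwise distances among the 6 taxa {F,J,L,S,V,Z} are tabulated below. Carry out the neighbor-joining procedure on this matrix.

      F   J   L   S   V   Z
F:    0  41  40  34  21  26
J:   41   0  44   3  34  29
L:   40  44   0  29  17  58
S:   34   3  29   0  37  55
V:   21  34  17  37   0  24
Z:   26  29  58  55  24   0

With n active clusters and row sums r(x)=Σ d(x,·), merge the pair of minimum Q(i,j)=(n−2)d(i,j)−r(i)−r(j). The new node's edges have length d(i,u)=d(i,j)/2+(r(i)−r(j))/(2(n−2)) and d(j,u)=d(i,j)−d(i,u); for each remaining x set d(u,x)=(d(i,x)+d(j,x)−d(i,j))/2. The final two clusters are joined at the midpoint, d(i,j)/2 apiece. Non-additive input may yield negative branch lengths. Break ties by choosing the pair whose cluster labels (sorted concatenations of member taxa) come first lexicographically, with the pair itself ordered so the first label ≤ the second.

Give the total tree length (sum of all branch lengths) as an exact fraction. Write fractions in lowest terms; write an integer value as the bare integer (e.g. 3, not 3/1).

1. join J+S (d=3, Q=-297) ⇒ JS; edges |J|=5/8, |S|=19/8
  updated: d(F,JS)=36, d(JS,L)=35, d(JS,V)=34, d(JS,Z)=81/2
2. join L+V (d=17, Q=-195) ⇒ LV; edges |L|=35/2, |V|=-1/2
  updated: d(F,LV)=22, d(JS,LV)=26, d(LV,Z)=65/2
3. join F+Z (d=26, Q=-131) ⇒ FZ; edges |F|=37/4, |Z|=67/4
  updated: d(FZ,JS)=101/4, d(FZ,LV)=57/4
4. join FZ+JS (d=101/4, Q=-131/2) ⇒ FJSZ; edges |FZ|=27/4, |JS|=37/2
  updated: d(FJSZ,LV)=15/2
5. join FJSZ+LV (d=15/2) ⇒ FJLSVZ; edges |FJSZ|=15/4, |LV|=15/4
final tree: (((F:37/4,Z:67/4):27/4,(J:5/8,S:19/8):37/2):15/4,(L:35/2,V:-1/2):15/4)
total length: 315/4

315/4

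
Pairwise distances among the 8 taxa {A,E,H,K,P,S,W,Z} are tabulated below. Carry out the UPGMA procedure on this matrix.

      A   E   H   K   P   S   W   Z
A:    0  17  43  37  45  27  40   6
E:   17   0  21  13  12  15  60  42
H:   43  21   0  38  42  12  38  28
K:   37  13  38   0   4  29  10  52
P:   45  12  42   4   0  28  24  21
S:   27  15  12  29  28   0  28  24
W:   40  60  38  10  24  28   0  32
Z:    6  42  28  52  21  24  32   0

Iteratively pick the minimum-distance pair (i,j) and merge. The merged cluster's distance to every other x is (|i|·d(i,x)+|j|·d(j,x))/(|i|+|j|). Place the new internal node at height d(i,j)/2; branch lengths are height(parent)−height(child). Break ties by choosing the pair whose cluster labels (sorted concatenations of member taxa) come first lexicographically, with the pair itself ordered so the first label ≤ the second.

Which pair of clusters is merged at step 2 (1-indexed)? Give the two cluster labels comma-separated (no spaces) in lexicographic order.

A,Z

1. join K+P (d=4) ⇒ KP; edges |K|=2, |P|=2
  updated: d(A,KP)=41, d(E,KP)=25/2, d(H,KP)=40, d(KP,S)=57/2, d(KP,W)=17, d(KP,Z)=73/2
2. join A+Z (d=6) ⇒ AZ; edges |A|=3, |Z|=3
  updated: d(AZ,E)=59/2, d(AZ,H)=71/2, d(AZ,KP)=155/4, d(AZ,S)=51/2, d(AZ,W)=36
3. join H+S (d=12) ⇒ HS; edges |H|=6, |S|=6
  updated: d(AZ,HS)=61/2, d(E,HS)=18, d(HS,KP)=137/4, d(HS,W)=33
4. join E+KP (d=25/2) ⇒ EKP; edges |E|=25/4, |KP|=17/4
  updated: d(AZ,EKP)=107/3, d(EKP,HS)=173/6, d(EKP,W)=94/3
5. join EKP+HS (d=173/6) ⇒ EHKPS; edges |EKP|=49/6, |HS|=101/12
  updated: d(AZ,EHKPS)=168/5, d(EHKPS,W)=32
6. join EHKPS+W (d=32) ⇒ EHKPSW; edges |EHKPS|=19/12, |W|=16
  updated: d(AZ,EHKPSW)=34
7. join AZ+EHKPSW (d=34) ⇒ AEHKPSWZ; edges |AZ|=14, |EHKPSW|=1
final tree: ((A:3,Z:3):14,(((E:25/4,(K:2,P:2):17/4):49/6,(H:6,S:6):101/12):19/12,W:16):1)
total length: 245/3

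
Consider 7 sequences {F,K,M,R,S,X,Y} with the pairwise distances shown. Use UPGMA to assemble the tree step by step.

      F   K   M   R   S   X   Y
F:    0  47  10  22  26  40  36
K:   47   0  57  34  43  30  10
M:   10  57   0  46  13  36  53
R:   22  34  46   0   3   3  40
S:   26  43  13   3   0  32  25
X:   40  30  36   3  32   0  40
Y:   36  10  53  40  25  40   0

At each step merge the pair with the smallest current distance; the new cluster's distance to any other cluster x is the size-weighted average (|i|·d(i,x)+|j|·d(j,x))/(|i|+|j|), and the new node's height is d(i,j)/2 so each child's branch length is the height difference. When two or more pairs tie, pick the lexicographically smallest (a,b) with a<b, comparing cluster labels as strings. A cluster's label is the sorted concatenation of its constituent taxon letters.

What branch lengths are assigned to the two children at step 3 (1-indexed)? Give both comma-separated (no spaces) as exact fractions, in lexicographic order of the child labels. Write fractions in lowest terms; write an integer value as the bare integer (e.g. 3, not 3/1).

step 1: merge (R,S) at d=3; branch lengths R→3/2, S→3/2; new cluster RS
  updated: d(F,RS)=24, d(K,RS)=77/2, d(M,RS)=59/2, d(RS,X)=35/2, d(RS,Y)=65/2
step 2: merge (F,M) at d=10; branch lengths F→5, M→5; new cluster FM
  updated: d(FM,K)=52, d(FM,RS)=107/4, d(FM,X)=38, d(FM,Y)=89/2
step 3: merge (K,Y) at d=10; branch lengths K→5, Y→5; new cluster KY
  updated: d(FM,KY)=193/4, d(KY,RS)=71/2, d(KY,X)=35
step 4: merge (RS,X) at d=35/2; branch lengths RS→29/4, X→35/4; new cluster RSX
  updated: d(FM,RSX)=61/2, d(KY,RSX)=106/3
step 5: merge (FM,RSX) at d=61/2; branch lengths FM→41/4, RSX→13/2; new cluster FMRSX
  updated: d(FMRSX,KY)=81/2
step 6: merge (FMRSX,KY) at d=81/2; branch lengths FMRSX→5, KY→61/4; new cluster FKMRSXY
final tree: (((F:5,M:5):41/4,((R:3/2,S:3/2):29/4,X:35/4):13/2):5,(K:5,Y:5):61/4)
total length: 76

5,5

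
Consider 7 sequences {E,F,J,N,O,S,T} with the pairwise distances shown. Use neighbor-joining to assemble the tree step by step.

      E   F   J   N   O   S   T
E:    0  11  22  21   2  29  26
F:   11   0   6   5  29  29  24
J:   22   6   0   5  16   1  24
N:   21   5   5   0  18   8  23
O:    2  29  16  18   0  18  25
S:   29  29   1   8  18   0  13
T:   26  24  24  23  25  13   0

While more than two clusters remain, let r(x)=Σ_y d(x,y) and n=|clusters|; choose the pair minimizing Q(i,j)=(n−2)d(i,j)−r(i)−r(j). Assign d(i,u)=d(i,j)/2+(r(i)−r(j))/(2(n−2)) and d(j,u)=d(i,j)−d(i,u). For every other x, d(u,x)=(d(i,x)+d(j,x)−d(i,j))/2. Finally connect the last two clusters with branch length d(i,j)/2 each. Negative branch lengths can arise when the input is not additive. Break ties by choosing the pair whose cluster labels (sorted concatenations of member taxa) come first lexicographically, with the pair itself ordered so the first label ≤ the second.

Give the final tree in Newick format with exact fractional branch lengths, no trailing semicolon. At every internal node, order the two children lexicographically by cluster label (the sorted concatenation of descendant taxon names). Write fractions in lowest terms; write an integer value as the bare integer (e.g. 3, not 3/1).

iteration 1: select E,O (d=2, Q=-209); attach at lengths (13/10, 7/10); label the merged cluster EO
  updated: d(EO,F)=19, d(EO,J)=18, d(EO,N)=37/2, d(EO,S)=45/2, d(EO,T)=49/2
iteration 2: select S,T (d=13, Q=-130); attach at lengths (17/8, 87/8); label the merged cluster ST
  updated: d(EO,ST)=17, d(F,ST)=20, d(J,ST)=6, d(N,ST)=9
iteration 3: select EO,ST (d=17, Q=-147/2); attach at lengths (143/12, 61/12); label the merged cluster EOST
  updated: d(EOST,F)=11, d(EOST,J)=7/2, d(EOST,N)=21/4
iteration 4: select EOST,J (d=7/2, Q=-109/4); attach at lengths (49/16, 7/16); label the merged cluster EJOST
  updated: d(EJOST,F)=27/4, d(EJOST,N)=27/8
iteration 5: select EJOST,F (d=27/4, Q=-121/8); attach at lengths (41/16, 67/16); label the merged cluster EFJOST
  updated: d(EFJOST,N)=13/16
iteration 6: select EFJOST,N (d=13/16); attach at lengths (13/32, 13/32); label the merged cluster EFJNOST
final tree: (((((E:13/10,O:7/10):143/12,(S:17/8,T:87/8):61/12):49/16,J:7/16):41/16,F:67/16):13/32,N:13/32)
total length: 689/16

(((((E:13/10,O:7/10):143/12,(S:17/8,T:87/8):61/12):49/16,J:7/16):41/16,F:67/16):13/32,N:13/32)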